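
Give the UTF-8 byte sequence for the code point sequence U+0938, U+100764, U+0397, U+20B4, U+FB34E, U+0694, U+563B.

E0 A4 B8 F4 80 9D A4 CE 97 E2 82 B4 F3 BB 8D 8E DA 94 E5 98 BB

U+0938: 3-byte form → E0 A4 B8.
U+100764: 4-byte form → F4 80 9D A4.
U+0397: 2-byte form → CE 97.
U+20B4: 3-byte form → E2 82 B4.
U+FB34E: 4-byte form → F3 BB 8D 8E.
U+0694: 2-byte form → DA 94.
U+563B: 3-byte form → E5 98 BB.
Concatenated (21 bytes): E0 A4 B8 F4 80 9D A4 CE 97 E2 82 B4 F3 BB 8D 8E DA 94 E5 98 BB.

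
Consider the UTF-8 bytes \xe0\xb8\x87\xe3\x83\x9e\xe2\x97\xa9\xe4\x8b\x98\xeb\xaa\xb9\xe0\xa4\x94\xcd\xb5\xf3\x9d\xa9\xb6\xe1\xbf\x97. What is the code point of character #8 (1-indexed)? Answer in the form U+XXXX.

U+DDA76

Offset 0: leading byte 0xE0 = 11100000 → 3-byte char #1 = E0 B8 87.
Offset 3: leading byte 0xE3 = 11100011 → 3-byte char #2 = E3 83 9E.
Offset 6: leading byte 0xE2 = 11100010 → 3-byte char #3 = E2 97 A9.
Offset 9: leading byte 0xE4 = 11100100 → 3-byte char #4 = E4 8B 98.
Offset 12: leading byte 0xEB = 11101011 → 3-byte char #5 = EB AA B9.
Offset 15: leading byte 0xE0 = 11100000 → 3-byte char #6 = E0 A4 94.
Offset 18: leading byte 0xCD = 11001101 → 2-byte char #7 = CD B5.
Offset 20: leading byte 0xF3 = 11110011 → 4-byte char #8 = F3 9D A9 B6.
Leading byte 0xF3 = 11110011 matches 11110xxx → 4-byte sequence.
Byte 1: 0xF3 = 11110011, payload 011 (3 bits).
Byte 2: 0x9D = 10011101 (10xxxxxx ✓), payload 011101.
Byte 3: 0xA9 = 10101001 (10xxxxxx ✓), payload 101001.
Byte 4: 0xB6 = 10110110 (10xxxxxx ✓), payload 110110.
Concatenate: 011011101101001110110 = 0xDDA76 (21 bits → U+DDA76).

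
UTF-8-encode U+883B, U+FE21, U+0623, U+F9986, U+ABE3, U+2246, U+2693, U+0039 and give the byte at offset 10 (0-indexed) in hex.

0xA6

U+883B → 3-byte form E8 A0 BB at offsets 0–2.
U+FE21 → 3-byte form EF B8 A1 at offsets 3–5.
U+0623 → 2-byte form D8 A3 at offsets 6–7.
U+F9986 → 4-byte form F3 B9 A6 86 at offsets 8–11.
Offset 10 falls in char 4's range; it's byte 3 of F3 B9 A6 86 = 0xA6.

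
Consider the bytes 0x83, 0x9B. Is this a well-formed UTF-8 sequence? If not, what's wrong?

Byte 0x83 = 10000011 has the form 10xxxxxx — a continuation byte — but there is no preceding leading byte.

invalid (continuation byte with no leading byte)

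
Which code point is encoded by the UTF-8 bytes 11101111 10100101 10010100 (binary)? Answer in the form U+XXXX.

Leading byte 0xEF = 11101111 matches 1110xxxx → 3-byte sequence.
Byte 1: 0xEF = 11101111, payload 1111 (4 bits).
Byte 2: 0xA5 = 10100101 (10xxxxxx ✓), payload 100101.
Byte 3: 0x94 = 10010100 (10xxxxxx ✓), payload 010100.
Concatenate: 1111100101010100 = 0xF954 (16 bits → U+F954).

U+F954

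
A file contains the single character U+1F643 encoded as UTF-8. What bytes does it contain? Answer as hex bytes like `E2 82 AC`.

F0 9F 99 83

U+1F643 = 0x1F643 = 128579 decimal. In range U+10000–U+10FFFF → 4-byte form: 11110xxx 10xxxxxx 10xxxxxx 10xxxxxx.
Binary (21 bits): 000011111011001000011.
Split 3+6+6+6: 000 | 011111 | 011001 | 000011.
Byte 1: 11110000 = 0xF0.
Byte 2: 10011111 = 0x9F.
Byte 3: 10011001 = 0x99.
Byte 4: 10000011 = 0x83.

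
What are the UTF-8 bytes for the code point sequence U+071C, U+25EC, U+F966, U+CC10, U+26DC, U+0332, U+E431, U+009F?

U+071C: 2-byte form → DC 9C.
U+25EC: 3-byte form → E2 97 AC.
U+F966: 3-byte form → EF A5 A6.
U+CC10: 3-byte form → EC B0 90.
U+26DC: 3-byte form → E2 9B 9C.
U+0332: 2-byte form → CC B2.
U+E431: 3-byte form → EE 90 B1.
U+009F: 2-byte form → C2 9F.
Concatenated (21 bytes): DC 9C E2 97 AC EF A5 A6 EC B0 90 E2 9B 9C CC B2 EE 90 B1 C2 9F.

DC 9C E2 97 AC EF A5 A6 EC B0 90 E2 9B 9C CC B2 EE 90 B1 C2 9F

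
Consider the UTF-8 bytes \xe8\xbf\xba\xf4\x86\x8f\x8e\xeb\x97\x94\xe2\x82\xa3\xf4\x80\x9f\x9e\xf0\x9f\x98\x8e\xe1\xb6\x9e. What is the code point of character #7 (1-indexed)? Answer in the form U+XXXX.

U+1D9E

Offset 0: leading byte 0xE8 = 11101000 → 3-byte char #1 = E8 BF BA.
Offset 3: leading byte 0xF4 = 11110100 → 4-byte char #2 = F4 86 8F 8E.
Offset 7: leading byte 0xEB = 11101011 → 3-byte char #3 = EB 97 94.
Offset 10: leading byte 0xE2 = 11100010 → 3-byte char #4 = E2 82 A3.
Offset 13: leading byte 0xF4 = 11110100 → 4-byte char #5 = F4 80 9F 9E.
Offset 17: leading byte 0xF0 = 11110000 → 4-byte char #6 = F0 9F 98 8E.
Offset 21: leading byte 0xE1 = 11100001 → 3-byte char #7 = E1 B6 9E.
Leading byte 0xE1 = 11100001 matches 1110xxxx → 3-byte sequence.
Byte 1: 0xE1 = 11100001, payload 0001 (4 bits).
Byte 2: 0xB6 = 10110110 (10xxxxxx ✓), payload 110110.
Byte 3: 0x9E = 10011110 (10xxxxxx ✓), payload 011110.
Concatenate: 0001110110011110 = 0x1D9E (16 bits → U+1D9E).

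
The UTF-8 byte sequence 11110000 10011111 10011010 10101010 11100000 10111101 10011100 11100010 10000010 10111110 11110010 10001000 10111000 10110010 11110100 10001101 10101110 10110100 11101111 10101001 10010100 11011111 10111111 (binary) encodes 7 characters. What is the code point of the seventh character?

U+07FF

Offset 0: leading byte 0xF0 = 11110000 → 4-byte char #1 = F0 9F 9A AA.
Offset 4: leading byte 0xE0 = 11100000 → 3-byte char #2 = E0 BD 9C.
Offset 7: leading byte 0xE2 = 11100010 → 3-byte char #3 = E2 82 BE.
Offset 10: leading byte 0xF2 = 11110010 → 4-byte char #4 = F2 88 B8 B2.
Offset 14: leading byte 0xF4 = 11110100 → 4-byte char #5 = F4 8D AE B4.
Offset 18: leading byte 0xEF = 11101111 → 3-byte char #6 = EF A9 94.
Offset 21: leading byte 0xDF = 11011111 → 2-byte char #7 = DF BF.
Leading byte 0xDF = 11011111 matches 110xxxxx → 2-byte sequence.
Byte 1: 0xDF = 11011111, payload 11111 (5 bits).
Byte 2: 0xBF = 10111111 (10xxxxxx ✓), payload 111111.
Concatenate: 11111111111 = 0x7FF (11 bits → U+07FF).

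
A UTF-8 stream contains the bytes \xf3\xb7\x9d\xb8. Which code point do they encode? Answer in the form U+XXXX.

Leading byte 0xF3 = 11110011 matches 11110xxx → 4-byte sequence.
Byte 1: 0xF3 = 11110011, payload 011 (3 bits).
Byte 2: 0xB7 = 10110111 (10xxxxxx ✓), payload 110111.
Byte 3: 0x9D = 10011101 (10xxxxxx ✓), payload 011101.
Byte 4: 0xB8 = 10111000 (10xxxxxx ✓), payload 111000.
Concatenate: 011110111011101111000 = 0xF7778 (21 bits → U+F7778).

U+F7778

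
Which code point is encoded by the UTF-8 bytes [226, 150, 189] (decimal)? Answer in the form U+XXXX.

U+25BD

Leading byte 0xE2 = 11100010 matches 1110xxxx → 3-byte sequence.
Byte 1: 0xE2 = 11100010, payload 0010 (4 bits).
Byte 2: 0x96 = 10010110 (10xxxxxx ✓), payload 010110.
Byte 3: 0xBD = 10111101 (10xxxxxx ✓), payload 111101.
Concatenate: 0010010110111101 = 0x25BD (16 bits → U+25BD).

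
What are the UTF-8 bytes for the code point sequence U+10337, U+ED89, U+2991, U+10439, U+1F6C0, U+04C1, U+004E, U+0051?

U+10337: 4-byte form → F0 90 8C B7.
U+ED89: 3-byte form → EE B6 89.
U+2991: 3-byte form → E2 A6 91.
U+10439: 4-byte form → F0 90 90 B9.
U+1F6C0: 4-byte form → F0 9F 9B 80.
U+04C1: 2-byte form → D3 81.
U+004E: 1-byte form → 4E.
U+0051: 1-byte form → 51.
Concatenated (22 bytes): F0 90 8C B7 EE B6 89 E2 A6 91 F0 90 90 B9 F0 9F 9B 80 D3 81 4E 51.

F0 90 8C B7 EE B6 89 E2 A6 91 F0 90 90 B9 F0 9F 9B 80 D3 81 4E 51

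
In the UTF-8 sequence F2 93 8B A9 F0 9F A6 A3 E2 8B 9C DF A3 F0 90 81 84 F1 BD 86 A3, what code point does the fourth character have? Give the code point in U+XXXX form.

U+07E3

Offset 0: leading byte 0xF2 = 11110010 → 4-byte char #1 = F2 93 8B A9.
Offset 4: leading byte 0xF0 = 11110000 → 4-byte char #2 = F0 9F A6 A3.
Offset 8: leading byte 0xE2 = 11100010 → 3-byte char #3 = E2 8B 9C.
Offset 11: leading byte 0xDF = 11011111 → 2-byte char #4 = DF A3.
Leading byte 0xDF = 11011111 matches 110xxxxx → 2-byte sequence.
Byte 1: 0xDF = 11011111, payload 11111 (5 bits).
Byte 2: 0xA3 = 10100011 (10xxxxxx ✓), payload 100011.
Concatenate: 11111100011 = 0x7E3 (11 bits → U+07E3).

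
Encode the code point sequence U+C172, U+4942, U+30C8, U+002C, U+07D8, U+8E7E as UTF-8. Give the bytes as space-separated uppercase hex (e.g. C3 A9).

U+C172: 3-byte form → EC 85 B2.
U+4942: 3-byte form → E4 A5 82.
U+30C8: 3-byte form → E3 83 88.
U+002C: 1-byte form → 2C.
U+07D8: 2-byte form → DF 98.
U+8E7E: 3-byte form → E8 B9 BE.
Concatenated (15 bytes): EC 85 B2 E4 A5 82 E3 83 88 2C DF 98 E8 B9 BE.

EC 85 B2 E4 A5 82 E3 83 88 2C DF 98 E8 B9 BE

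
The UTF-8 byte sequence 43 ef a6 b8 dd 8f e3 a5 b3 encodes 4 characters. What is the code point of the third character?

U+074F

Offset 0: leading byte 0x43 = 01000011 → 1-byte char #1 = 43.
Offset 1: leading byte 0xEF = 11101111 → 3-byte char #2 = EF A6 B8.
Offset 4: leading byte 0xDD = 11011101 → 2-byte char #3 = DD 8F.
Leading byte 0xDD = 11011101 matches 110xxxxx → 2-byte sequence.
Byte 1: 0xDD = 11011101, payload 11101 (5 bits).
Byte 2: 0x8F = 10001111 (10xxxxxx ✓), payload 001111.
Concatenate: 11101001111 = 0x74F (11 bits → U+074F).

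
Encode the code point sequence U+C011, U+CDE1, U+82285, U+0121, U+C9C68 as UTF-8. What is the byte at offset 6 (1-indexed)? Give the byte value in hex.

1-indexed offset 6 is 0-indexed offset 5.
U+C011 → 3-byte form EC 80 91 at offsets 0–2.
U+CDE1 → 3-byte form EC B7 A1 at offsets 3–5.
Offset 5 falls in char 2's range; it's byte 3 of EC B7 A1 = 0xA1.

0xA1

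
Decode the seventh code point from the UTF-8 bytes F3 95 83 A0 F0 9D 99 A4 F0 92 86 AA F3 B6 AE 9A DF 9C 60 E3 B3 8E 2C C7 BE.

Offset 0: leading byte 0xF3 = 11110011 → 4-byte char #1 = F3 95 83 A0.
Offset 4: leading byte 0xF0 = 11110000 → 4-byte char #2 = F0 9D 99 A4.
Offset 8: leading byte 0xF0 = 11110000 → 4-byte char #3 = F0 92 86 AA.
Offset 12: leading byte 0xF3 = 11110011 → 4-byte char #4 = F3 B6 AE 9A.
Offset 16: leading byte 0xDF = 11011111 → 2-byte char #5 = DF 9C.
Offset 18: leading byte 0x60 = 01100000 → 1-byte char #6 = 60.
Offset 19: leading byte 0xE3 = 11100011 → 3-byte char #7 = E3 B3 8E.
Leading byte 0xE3 = 11100011 matches 1110xxxx → 3-byte sequence.
Byte 1: 0xE3 = 11100011, payload 0011 (4 bits).
Byte 2: 0xB3 = 10110011 (10xxxxxx ✓), payload 110011.
Byte 3: 0x8E = 10001110 (10xxxxxx ✓), payload 001110.
Concatenate: 0011110011001110 = 0x3CCE (16 bits → U+3CCE).

U+3CCE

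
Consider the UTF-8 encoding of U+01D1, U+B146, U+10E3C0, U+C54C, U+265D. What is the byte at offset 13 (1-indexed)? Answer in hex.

1-indexed offset 13 is 0-indexed offset 12.
U+01D1 → 2-byte form C7 91 at offsets 0–1.
U+B146 → 3-byte form EB 85 86 at offsets 2–4.
U+10E3C0 → 4-byte form F4 8E 8F 80 at offsets 5–8.
U+C54C → 3-byte form EC 95 8C at offsets 9–11.
U+265D → 3-byte form E2 99 9D at offsets 12–14.
Offset 12 falls in char 5's range; it's byte 1 of E2 99 9D = 0xE2.

0xE2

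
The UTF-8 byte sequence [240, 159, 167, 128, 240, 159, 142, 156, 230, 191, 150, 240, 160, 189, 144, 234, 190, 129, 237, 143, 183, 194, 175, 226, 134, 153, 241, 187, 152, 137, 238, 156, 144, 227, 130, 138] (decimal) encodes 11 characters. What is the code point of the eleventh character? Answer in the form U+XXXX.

Offset 0: leading byte 0xF0 = 11110000 → 4-byte char #1 = F0 9F A7 80.
Offset 4: leading byte 0xF0 = 11110000 → 4-byte char #2 = F0 9F 8E 9C.
Offset 8: leading byte 0xE6 = 11100110 → 3-byte char #3 = E6 BF 96.
Offset 11: leading byte 0xF0 = 11110000 → 4-byte char #4 = F0 A0 BD 90.
Offset 15: leading byte 0xEA = 11101010 → 3-byte char #5 = EA BE 81.
Offset 18: leading byte 0xED = 11101101 → 3-byte char #6 = ED 8F B7.
Offset 21: leading byte 0xC2 = 11000010 → 2-byte char #7 = C2 AF.
Offset 23: leading byte 0xE2 = 11100010 → 3-byte char #8 = E2 86 99.
Offset 26: leading byte 0xF1 = 11110001 → 4-byte char #9 = F1 BB 98 89.
Offset 30: leading byte 0xEE = 11101110 → 3-byte char #10 = EE 9C 90.
Offset 33: leading byte 0xE3 = 11100011 → 3-byte char #11 = E3 82 8A.
Leading byte 0xE3 = 11100011 matches 1110xxxx → 3-byte sequence.
Byte 1: 0xE3 = 11100011, payload 0011 (4 bits).
Byte 2: 0x82 = 10000010 (10xxxxxx ✓), payload 000010.
Byte 3: 0x8A = 10001010 (10xxxxxx ✓), payload 001010.
Concatenate: 0011000010001010 = 0x308A (16 bits → U+308A).

U+308A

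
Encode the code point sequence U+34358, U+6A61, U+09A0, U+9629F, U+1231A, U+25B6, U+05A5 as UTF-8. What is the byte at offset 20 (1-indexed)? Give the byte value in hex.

0x96

1-indexed offset 20 is 0-indexed offset 19.
U+34358 → 4-byte form F0 B4 8D 98 at offsets 0–3.
U+6A61 → 3-byte form E6 A9 A1 at offsets 4–6.
U+09A0 → 3-byte form E0 A6 A0 at offsets 7–9.
U+9629F → 4-byte form F2 96 8A 9F at offsets 10–13.
U+1231A → 4-byte form F0 92 8C 9A at offsets 14–17.
U+25B6 → 3-byte form E2 96 B6 at offsets 18–20.
Offset 19 falls in char 6's range; it's byte 2 of E2 96 B6 = 0x96.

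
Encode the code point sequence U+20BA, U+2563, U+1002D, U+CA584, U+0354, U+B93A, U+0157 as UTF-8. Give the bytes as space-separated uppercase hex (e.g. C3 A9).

E2 82 BA E2 95 A3 F0 90 80 AD F3 8A 96 84 CD 94 EB A4 BA C5 97

U+20BA: 3-byte form → E2 82 BA.
U+2563: 3-byte form → E2 95 A3.
U+1002D: 4-byte form → F0 90 80 AD.
U+CA584: 4-byte form → F3 8A 96 84.
U+0354: 2-byte form → CD 94.
U+B93A: 3-byte form → EB A4 BA.
U+0157: 2-byte form → C5 97.
Concatenated (21 bytes): E2 82 BA E2 95 A3 F0 90 80 AD F3 8A 96 84 CD 94 EB A4 BA C5 97.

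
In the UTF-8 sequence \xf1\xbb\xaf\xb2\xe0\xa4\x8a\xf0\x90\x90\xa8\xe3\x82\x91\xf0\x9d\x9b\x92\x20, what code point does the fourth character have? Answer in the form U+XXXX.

U+3091

Offset 0: leading byte 0xF1 = 11110001 → 4-byte char #1 = F1 BB AF B2.
Offset 4: leading byte 0xE0 = 11100000 → 3-byte char #2 = E0 A4 8A.
Offset 7: leading byte 0xF0 = 11110000 → 4-byte char #3 = F0 90 90 A8.
Offset 11: leading byte 0xE3 = 11100011 → 3-byte char #4 = E3 82 91.
Leading byte 0xE3 = 11100011 matches 1110xxxx → 3-byte sequence.
Byte 1: 0xE3 = 11100011, payload 0011 (4 bits).
Byte 2: 0x82 = 10000010 (10xxxxxx ✓), payload 000010.
Byte 3: 0x91 = 10010001 (10xxxxxx ✓), payload 010001.
Concatenate: 0011000010010001 = 0x3091 (16 bits → U+3091).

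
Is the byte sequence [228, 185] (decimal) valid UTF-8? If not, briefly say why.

Leading byte 0xE4 = 11100100 → 3-byte form, but only 2 bytes are present.

invalid (sequence truncated)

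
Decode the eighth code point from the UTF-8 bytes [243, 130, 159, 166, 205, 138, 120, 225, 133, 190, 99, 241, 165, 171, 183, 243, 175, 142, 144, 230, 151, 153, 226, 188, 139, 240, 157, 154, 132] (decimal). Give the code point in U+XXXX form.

Offset 0: leading byte 0xF3 = 11110011 → 4-byte char #1 = F3 82 9F A6.
Offset 4: leading byte 0xCD = 11001101 → 2-byte char #2 = CD 8A.
Offset 6: leading byte 0x78 = 01111000 → 1-byte char #3 = 78.
Offset 7: leading byte 0xE1 = 11100001 → 3-byte char #4 = E1 85 BE.
Offset 10: leading byte 0x63 = 01100011 → 1-byte char #5 = 63.
Offset 11: leading byte 0xF1 = 11110001 → 4-byte char #6 = F1 A5 AB B7.
Offset 15: leading byte 0xF3 = 11110011 → 4-byte char #7 = F3 AF 8E 90.
Offset 19: leading byte 0xE6 = 11100110 → 3-byte char #8 = E6 97 99.
Leading byte 0xE6 = 11100110 matches 1110xxxx → 3-byte sequence.
Byte 1: 0xE6 = 11100110, payload 0110 (4 bits).
Byte 2: 0x97 = 10010111 (10xxxxxx ✓), payload 010111.
Byte 3: 0x99 = 10011001 (10xxxxxx ✓), payload 011001.
Concatenate: 0110010111011001 = 0x65D9 (16 bits → U+65D9).

U+65D9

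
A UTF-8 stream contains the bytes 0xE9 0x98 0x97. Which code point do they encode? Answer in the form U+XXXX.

Leading byte 0xE9 = 11101001 matches 1110xxxx → 3-byte sequence.
Byte 1: 0xE9 = 11101001, payload 1001 (4 bits).
Byte 2: 0x98 = 10011000 (10xxxxxx ✓), payload 011000.
Byte 3: 0x97 = 10010111 (10xxxxxx ✓), payload 010111.
Concatenate: 1001011000010111 = 0x9617 (16 bits → U+9617).

U+9617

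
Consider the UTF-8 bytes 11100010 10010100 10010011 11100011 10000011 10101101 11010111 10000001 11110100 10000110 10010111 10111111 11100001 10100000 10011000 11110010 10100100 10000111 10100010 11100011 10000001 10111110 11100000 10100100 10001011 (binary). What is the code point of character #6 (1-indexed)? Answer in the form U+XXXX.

Offset 0: leading byte 0xE2 = 11100010 → 3-byte char #1 = E2 94 93.
Offset 3: leading byte 0xE3 = 11100011 → 3-byte char #2 = E3 83 AD.
Offset 6: leading byte 0xD7 = 11010111 → 2-byte char #3 = D7 81.
Offset 8: leading byte 0xF4 = 11110100 → 4-byte char #4 = F4 86 97 BF.
Offset 12: leading byte 0xE1 = 11100001 → 3-byte char #5 = E1 A0 98.
Offset 15: leading byte 0xF2 = 11110010 → 4-byte char #6 = F2 A4 87 A2.
Leading byte 0xF2 = 11110010 matches 11110xxx → 4-byte sequence.
Byte 1: 0xF2 = 11110010, payload 010 (3 bits).
Byte 2: 0xA4 = 10100100 (10xxxxxx ✓), payload 100100.
Byte 3: 0x87 = 10000111 (10xxxxxx ✓), payload 000111.
Byte 4: 0xA2 = 10100010 (10xxxxxx ✓), payload 100010.
Concatenate: 010100100000111100010 = 0xA41E2 (21 bits → U+A41E2).

U+A41E2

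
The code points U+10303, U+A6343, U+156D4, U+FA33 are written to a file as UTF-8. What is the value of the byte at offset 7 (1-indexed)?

0x8D

1-indexed offset 7 is 0-indexed offset 6.
U+10303 → 4-byte form F0 90 8C 83 at offsets 0–3.
U+A6343 → 4-byte form F2 A6 8D 83 at offsets 4–7.
Offset 6 falls in char 2's range; it's byte 3 of F2 A6 8D 83 = 0x8D.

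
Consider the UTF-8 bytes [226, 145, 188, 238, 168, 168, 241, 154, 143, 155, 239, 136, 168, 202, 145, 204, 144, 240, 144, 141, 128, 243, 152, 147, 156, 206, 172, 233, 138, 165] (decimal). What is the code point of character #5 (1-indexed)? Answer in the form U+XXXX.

U+0291

Offset 0: leading byte 0xE2 = 11100010 → 3-byte char #1 = E2 91 BC.
Offset 3: leading byte 0xEE = 11101110 → 3-byte char #2 = EE A8 A8.
Offset 6: leading byte 0xF1 = 11110001 → 4-byte char #3 = F1 9A 8F 9B.
Offset 10: leading byte 0xEF = 11101111 → 3-byte char #4 = EF 88 A8.
Offset 13: leading byte 0xCA = 11001010 → 2-byte char #5 = CA 91.
Leading byte 0xCA = 11001010 matches 110xxxxx → 2-byte sequence.
Byte 1: 0xCA = 11001010, payload 01010 (5 bits).
Byte 2: 0x91 = 10010001 (10xxxxxx ✓), payload 010001.
Concatenate: 01010010001 = 0x291 (11 bits → U+0291).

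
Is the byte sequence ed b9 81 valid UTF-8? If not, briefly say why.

Structurally a 3-byte sequence; payload = 0xDE41.
But 0xDE41 is in U+D800–U+DFFF, the surrogate range. Surrogates are not Unicode scalar values and are forbidden in UTF-8.

invalid (encodes a surrogate (U+D800–U+DFFF))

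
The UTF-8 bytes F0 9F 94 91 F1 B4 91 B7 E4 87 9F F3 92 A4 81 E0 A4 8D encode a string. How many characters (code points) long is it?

5

Byte at offset 0: 0xF0 = 11110000 → 4-byte char (#1). Advance 4.
Byte at offset 4: 0xF1 = 11110001 → 4-byte char (#2). Advance 4.
Byte at offset 8: 0xE4 = 11100100 → 3-byte char (#3). Advance 3.
Byte at offset 11: 0xF3 = 11110011 → 4-byte char (#4). Advance 4.
Byte at offset 15: 0xE0 = 11100000 → 3-byte char (#5). Advance 3.
Reached end at offset 18 after 5 code points.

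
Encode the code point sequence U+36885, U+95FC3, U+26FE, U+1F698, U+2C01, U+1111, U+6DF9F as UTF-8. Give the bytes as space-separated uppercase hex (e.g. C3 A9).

U+36885: 4-byte form → F0 B6 A2 85.
U+95FC3: 4-byte form → F2 95 BF 83.
U+26FE: 3-byte form → E2 9B BE.
U+1F698: 4-byte form → F0 9F 9A 98.
U+2C01: 3-byte form → E2 B0 81.
U+1111: 3-byte form → E1 84 91.
U+6DF9F: 4-byte form → F1 AD BE 9F.
Concatenated (25 bytes): F0 B6 A2 85 F2 95 BF 83 E2 9B BE F0 9F 9A 98 E2 B0 81 E1 84 91 F1 AD BE 9F.

F0 B6 A2 85 F2 95 BF 83 E2 9B BE F0 9F 9A 98 E2 B0 81 E1 84 91 F1 AD BE 9F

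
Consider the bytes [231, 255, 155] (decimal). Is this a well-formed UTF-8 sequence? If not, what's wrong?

invalid (non-continuation byte where continuation expected)

Leading byte 0xE7 = 11100111 → 3-byte form.
Byte 2 is 0xFF = 11111111, which is not 10xxxxxx — expected a continuation byte.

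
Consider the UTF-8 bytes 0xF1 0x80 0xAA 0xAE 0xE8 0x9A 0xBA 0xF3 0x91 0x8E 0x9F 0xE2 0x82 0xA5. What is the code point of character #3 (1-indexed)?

U+D139F

Offset 0: leading byte 0xF1 = 11110001 → 4-byte char #1 = F1 80 AA AE.
Offset 4: leading byte 0xE8 = 11101000 → 3-byte char #2 = E8 9A BA.
Offset 7: leading byte 0xF3 = 11110011 → 4-byte char #3 = F3 91 8E 9F.
Leading byte 0xF3 = 11110011 matches 11110xxx → 4-byte sequence.
Byte 1: 0xF3 = 11110011, payload 011 (3 bits).
Byte 2: 0x91 = 10010001 (10xxxxxx ✓), payload 010001.
Byte 3: 0x8E = 10001110 (10xxxxxx ✓), payload 001110.
Byte 4: 0x9F = 10011111 (10xxxxxx ✓), payload 011111.
Concatenate: 011010001001110011111 = 0xD139F (21 bits → U+D139F).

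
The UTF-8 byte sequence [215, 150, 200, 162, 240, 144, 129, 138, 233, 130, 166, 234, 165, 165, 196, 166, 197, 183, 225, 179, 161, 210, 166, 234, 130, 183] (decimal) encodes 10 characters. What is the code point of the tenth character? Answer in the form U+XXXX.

Offset 0: leading byte 0xD7 = 11010111 → 2-byte char #1 = D7 96.
Offset 2: leading byte 0xC8 = 11001000 → 2-byte char #2 = C8 A2.
Offset 4: leading byte 0xF0 = 11110000 → 4-byte char #3 = F0 90 81 8A.
Offset 8: leading byte 0xE9 = 11101001 → 3-byte char #4 = E9 82 A6.
Offset 11: leading byte 0xEA = 11101010 → 3-byte char #5 = EA A5 A5.
Offset 14: leading byte 0xC4 = 11000100 → 2-byte char #6 = C4 A6.
Offset 16: leading byte 0xC5 = 11000101 → 2-byte char #7 = C5 B7.
Offset 18: leading byte 0xE1 = 11100001 → 3-byte char #8 = E1 B3 A1.
Offset 21: leading byte 0xD2 = 11010010 → 2-byte char #9 = D2 A6.
Offset 23: leading byte 0xEA = 11101010 → 3-byte char #10 = EA 82 B7.
Leading byte 0xEA = 11101010 matches 1110xxxx → 3-byte sequence.
Byte 1: 0xEA = 11101010, payload 1010 (4 bits).
Byte 2: 0x82 = 10000010 (10xxxxxx ✓), payload 000010.
Byte 3: 0xB7 = 10110111 (10xxxxxx ✓), payload 110111.
Concatenate: 1010000010110111 = 0xA0B7 (16 bits → U+A0B7).

U+A0B7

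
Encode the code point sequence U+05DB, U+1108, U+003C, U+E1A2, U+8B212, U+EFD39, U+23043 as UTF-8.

D7 9B E1 84 88 3C EE 86 A2 F2 8B 88 92 F3 AF B4 B9 F0 A3 81 83

U+05DB: 2-byte form → D7 9B.
U+1108: 3-byte form → E1 84 88.
U+003C: 1-byte form → 3C.
U+E1A2: 3-byte form → EE 86 A2.
U+8B212: 4-byte form → F2 8B 88 92.
U+EFD39: 4-byte form → F3 AF B4 B9.
U+23043: 4-byte form → F0 A3 81 83.
Concatenated (21 bytes): D7 9B E1 84 88 3C EE 86 A2 F2 8B 88 92 F3 AF B4 B9 F0 A3 81 83.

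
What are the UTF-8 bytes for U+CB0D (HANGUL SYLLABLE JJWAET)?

EC AC 8D

U+CB0D = 0xCB0D = 51981 decimal. In range U+0800–U+FFFF → 3-byte form: 1110xxxx 10xxxxxx 10xxxxxx.
Binary (16 bits): 1100101100001101.
Split 4+6+6: 1100 | 101100 | 001101.
Byte 1: 11101100 = 0xEC.
Byte 2: 10101100 = 0xAC.
Byte 3: 10001101 = 0x8D.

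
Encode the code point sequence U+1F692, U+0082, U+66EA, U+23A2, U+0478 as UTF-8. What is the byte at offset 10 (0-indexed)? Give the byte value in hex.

0x8E

U+1F692 → 4-byte form F0 9F 9A 92 at offsets 0–3.
U+0082 → 2-byte form C2 82 at offsets 4–5.
U+66EA → 3-byte form E6 9B AA at offsets 6–8.
U+23A2 → 3-byte form E2 8E A2 at offsets 9–11.
Offset 10 falls in char 4's range; it's byte 2 of E2 8E A2 = 0x8E.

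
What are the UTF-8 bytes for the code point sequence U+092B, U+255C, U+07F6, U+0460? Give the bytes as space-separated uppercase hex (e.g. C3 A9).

U+092B: 3-byte form → E0 A4 AB.
U+255C: 3-byte form → E2 95 9C.
U+07F6: 2-byte form → DF B6.
U+0460: 2-byte form → D1 A0.
Concatenated (10 bytes): E0 A4 AB E2 95 9C DF B6 D1 A0.

E0 A4 AB E2 95 9C DF B6 D1 A0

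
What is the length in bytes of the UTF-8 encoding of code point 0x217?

U+0217 = 0x217. UTF-8 uses 1 byte below 0x80, 2 below 0x800, 3 below 0x10000, 4 up to 0x10FFFF. 0x217 is in U+0080–U+07FF → 2 bytes.

2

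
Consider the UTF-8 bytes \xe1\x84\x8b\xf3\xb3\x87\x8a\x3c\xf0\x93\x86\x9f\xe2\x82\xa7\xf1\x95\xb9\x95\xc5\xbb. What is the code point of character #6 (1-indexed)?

U+55E55

Offset 0: leading byte 0xE1 = 11100001 → 3-byte char #1 = E1 84 8B.
Offset 3: leading byte 0xF3 = 11110011 → 4-byte char #2 = F3 B3 87 8A.
Offset 7: leading byte 0x3C = 00111100 → 1-byte char #3 = 3C.
Offset 8: leading byte 0xF0 = 11110000 → 4-byte char #4 = F0 93 86 9F.
Offset 12: leading byte 0xE2 = 11100010 → 3-byte char #5 = E2 82 A7.
Offset 15: leading byte 0xF1 = 11110001 → 4-byte char #6 = F1 95 B9 95.
Leading byte 0xF1 = 11110001 matches 11110xxx → 4-byte sequence.
Byte 1: 0xF1 = 11110001, payload 001 (3 bits).
Byte 2: 0x95 = 10010101 (10xxxxxx ✓), payload 010101.
Byte 3: 0xB9 = 10111001 (10xxxxxx ✓), payload 111001.
Byte 4: 0x95 = 10010101 (10xxxxxx ✓), payload 010101.
Concatenate: 001010101111001010101 = 0x55E55 (21 bits → U+55E55).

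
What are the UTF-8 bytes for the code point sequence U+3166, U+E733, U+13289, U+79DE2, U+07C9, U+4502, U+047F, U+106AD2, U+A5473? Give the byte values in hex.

U+3166: 3-byte form → E3 85 A6.
U+E733: 3-byte form → EE 9C B3.
U+13289: 4-byte form → F0 93 8A 89.
U+79DE2: 4-byte form → F1 B9 B7 A2.
U+07C9: 2-byte form → DF 89.
U+4502: 3-byte form → E4 94 82.
U+047F: 2-byte form → D1 BF.
U+106AD2: 4-byte form → F4 86 AB 92.
U+A5473: 4-byte form → F2 A5 91 B3.
Concatenated (29 bytes): E3 85 A6 EE 9C B3 F0 93 8A 89 F1 B9 B7 A2 DF 89 E4 94 82 D1 BF F4 86 AB 92 F2 A5 91 B3.

E3 85 A6 EE 9C B3 F0 93 8A 89 F1 B9 B7 A2 DF 89 E4 94 82 D1 BF F4 86 AB 92 F2 A5 91 B3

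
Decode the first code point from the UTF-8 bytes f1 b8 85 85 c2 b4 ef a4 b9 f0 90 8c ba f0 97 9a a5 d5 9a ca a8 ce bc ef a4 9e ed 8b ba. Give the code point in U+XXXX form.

U+78145

Offset 0: leading byte 0xF1 = 11110001 → 4-byte char #1 = F1 B8 85 85.
Leading byte 0xF1 = 11110001 matches 11110xxx → 4-byte sequence.
Byte 1: 0xF1 = 11110001, payload 001 (3 bits).
Byte 2: 0xB8 = 10111000 (10xxxxxx ✓), payload 111000.
Byte 3: 0x85 = 10000101 (10xxxxxx ✓), payload 000101.
Byte 4: 0x85 = 10000101 (10xxxxxx ✓), payload 000101.
Concatenate: 001111000000101000101 = 0x78145 (21 bits → U+78145).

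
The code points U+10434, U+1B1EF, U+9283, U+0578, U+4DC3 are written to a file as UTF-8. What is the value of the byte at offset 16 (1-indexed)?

1-indexed offset 16 is 0-indexed offset 15.
U+10434 → 4-byte form F0 90 90 B4 at offsets 0–3.
U+1B1EF → 4-byte form F0 9B 87 AF at offsets 4–7.
U+9283 → 3-byte form E9 8A 83 at offsets 8–10.
U+0578 → 2-byte form D5 B8 at offsets 11–12.
U+4DC3 → 3-byte form E4 B7 83 at offsets 13–15.
Offset 15 falls in char 5's range; it's byte 3 of E4 B7 83 = 0x83.

0x83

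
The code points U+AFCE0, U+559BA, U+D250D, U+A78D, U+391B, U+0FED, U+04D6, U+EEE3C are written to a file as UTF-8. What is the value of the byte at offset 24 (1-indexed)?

0xF3

1-indexed offset 24 is 0-indexed offset 23.
U+AFCE0 → 4-byte form F2 AF B3 A0 at offsets 0–3.
U+559BA → 4-byte form F1 95 A6 BA at offsets 4–7.
U+D250D → 4-byte form F3 92 94 8D at offsets 8–11.
U+A78D → 3-byte form EA 9E 8D at offsets 12–14.
U+391B → 3-byte form E3 A4 9B at offsets 15–17.
U+0FED → 3-byte form E0 BF AD at offsets 18–20.
U+04D6 → 2-byte form D3 96 at offsets 21–22.
U+EEE3C → 4-byte form F3 AE B8 BC at offsets 23–26.
Offset 23 falls in char 8's range; it's byte 1 of F3 AE B8 BC = 0xF3.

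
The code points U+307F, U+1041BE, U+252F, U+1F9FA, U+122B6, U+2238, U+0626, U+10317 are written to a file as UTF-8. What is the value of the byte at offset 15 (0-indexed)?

0x92

U+307F → 3-byte form E3 81 BF at offsets 0–2.
U+1041BE → 4-byte form F4 84 86 BE at offsets 3–6.
U+252F → 3-byte form E2 94 AF at offsets 7–9.
U+1F9FA → 4-byte form F0 9F A7 BA at offsets 10–13.
U+122B6 → 4-byte form F0 92 8A B6 at offsets 14–17.
Offset 15 falls in char 5's range; it's byte 2 of F0 92 8A B6 = 0x92.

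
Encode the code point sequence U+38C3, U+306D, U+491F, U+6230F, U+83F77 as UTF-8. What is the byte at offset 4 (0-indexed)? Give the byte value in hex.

U+38C3 → 3-byte form E3 A3 83 at offsets 0–2.
U+306D → 3-byte form E3 81 AD at offsets 3–5.
Offset 4 falls in char 2's range; it's byte 2 of E3 81 AD = 0x81.

0x81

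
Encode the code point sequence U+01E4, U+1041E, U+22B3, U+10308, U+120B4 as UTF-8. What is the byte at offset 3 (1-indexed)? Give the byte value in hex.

1-indexed offset 3 is 0-indexed offset 2.
U+01E4 → 2-byte form C7 A4 at offsets 0–1.
U+1041E → 4-byte form F0 90 90 9E at offsets 2–5.
Offset 2 falls in char 2's range; it's byte 1 of F0 90 90 9E = 0xF0.

0xF0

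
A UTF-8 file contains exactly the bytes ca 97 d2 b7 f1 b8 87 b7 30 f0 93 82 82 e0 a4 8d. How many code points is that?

Byte at offset 0: 0xCA = 11001010 → 2-byte char (#1). Advance 2.
Byte at offset 2: 0xD2 = 11010010 → 2-byte char (#2). Advance 2.
Byte at offset 4: 0xF1 = 11110001 → 4-byte char (#3). Advance 4.
Byte at offset 8: 0x30 = 00110000 → 1-byte char (#4). Advance 1.
Byte at offset 9: 0xF0 = 11110000 → 4-byte char (#5). Advance 4.
Byte at offset 13: 0xE0 = 11100000 → 3-byte char (#6). Advance 3.
Reached end at offset 16 after 6 code points.

6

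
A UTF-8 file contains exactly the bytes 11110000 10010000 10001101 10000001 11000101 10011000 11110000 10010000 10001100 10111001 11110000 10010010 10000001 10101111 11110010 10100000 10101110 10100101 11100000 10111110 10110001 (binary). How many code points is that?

6

Byte at offset 0: 0xF0 = 11110000 → 4-byte char (#1). Advance 4.
Byte at offset 4: 0xC5 = 11000101 → 2-byte char (#2). Advance 2.
Byte at offset 6: 0xF0 = 11110000 → 4-byte char (#3). Advance 4.
Byte at offset 10: 0xF0 = 11110000 → 4-byte char (#4). Advance 4.
Byte at offset 14: 0xF2 = 11110010 → 4-byte char (#5). Advance 4.
Byte at offset 18: 0xE0 = 11100000 → 3-byte char (#6). Advance 3.
Reached end at offset 21 after 6 code points.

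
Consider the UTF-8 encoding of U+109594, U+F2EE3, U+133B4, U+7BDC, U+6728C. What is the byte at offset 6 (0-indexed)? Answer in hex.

0xBB

U+109594 → 4-byte form F4 89 96 94 at offsets 0–3.
U+F2EE3 → 4-byte form F3 B2 BB A3 at offsets 4–7.
Offset 6 falls in char 2's range; it's byte 3 of F3 B2 BB A3 = 0xBB.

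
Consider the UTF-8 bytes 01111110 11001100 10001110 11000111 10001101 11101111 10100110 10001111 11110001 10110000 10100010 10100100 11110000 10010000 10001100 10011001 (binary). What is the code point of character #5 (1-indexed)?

Offset 0: leading byte 0x7E = 01111110 → 1-byte char #1 = 7E.
Offset 1: leading byte 0xCC = 11001100 → 2-byte char #2 = CC 8E.
Offset 3: leading byte 0xC7 = 11000111 → 2-byte char #3 = C7 8D.
Offset 5: leading byte 0xEF = 11101111 → 3-byte char #4 = EF A6 8F.
Offset 8: leading byte 0xF1 = 11110001 → 4-byte char #5 = F1 B0 A2 A4.
Leading byte 0xF1 = 11110001 matches 11110xxx → 4-byte sequence.
Byte 1: 0xF1 = 11110001, payload 001 (3 bits).
Byte 2: 0xB0 = 10110000 (10xxxxxx ✓), payload 110000.
Byte 3: 0xA2 = 10100010 (10xxxxxx ✓), payload 100010.
Byte 4: 0xA4 = 10100100 (10xxxxxx ✓), payload 100100.
Concatenate: 001110000100010100100 = 0x708A4 (21 bits → U+708A4).

U+708A4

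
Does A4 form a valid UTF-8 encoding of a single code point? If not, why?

invalid (continuation byte with no leading byte)

Byte 0xA4 = 10100100 has the form 10xxxxxx — a continuation byte — but there is no preceding leading byte.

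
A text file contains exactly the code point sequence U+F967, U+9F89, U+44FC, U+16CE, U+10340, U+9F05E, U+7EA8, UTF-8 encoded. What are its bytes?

EF A5 A7 E9 BE 89 E4 93 BC E1 9B 8E F0 90 8D 80 F2 9F 81 9E E7 BA A8

U+F967: 3-byte form → EF A5 A7.
U+9F89: 3-byte form → E9 BE 89.
U+44FC: 3-byte form → E4 93 BC.
U+16CE: 3-byte form → E1 9B 8E.
U+10340: 4-byte form → F0 90 8D 80.
U+9F05E: 4-byte form → F2 9F 81 9E.
U+7EA8: 3-byte form → E7 BA A8.
Concatenated (23 bytes): EF A5 A7 E9 BE 89 E4 93 BC E1 9B 8E F0 90 8D 80 F2 9F 81 9E E7 BA A8.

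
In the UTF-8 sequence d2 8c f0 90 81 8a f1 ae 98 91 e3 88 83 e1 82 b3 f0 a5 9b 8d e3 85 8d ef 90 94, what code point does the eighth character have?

U+F414

Offset 0: leading byte 0xD2 = 11010010 → 2-byte char #1 = D2 8C.
Offset 2: leading byte 0xF0 = 11110000 → 4-byte char #2 = F0 90 81 8A.
Offset 6: leading byte 0xF1 = 11110001 → 4-byte char #3 = F1 AE 98 91.
Offset 10: leading byte 0xE3 = 11100011 → 3-byte char #4 = E3 88 83.
Offset 13: leading byte 0xE1 = 11100001 → 3-byte char #5 = E1 82 B3.
Offset 16: leading byte 0xF0 = 11110000 → 4-byte char #6 = F0 A5 9B 8D.
Offset 20: leading byte 0xE3 = 11100011 → 3-byte char #7 = E3 85 8D.
Offset 23: leading byte 0xEF = 11101111 → 3-byte char #8 = EF 90 94.
Leading byte 0xEF = 11101111 matches 1110xxxx → 3-byte sequence.
Byte 1: 0xEF = 11101111, payload 1111 (4 bits).
Byte 2: 0x90 = 10010000 (10xxxxxx ✓), payload 010000.
Byte 3: 0x94 = 10010100 (10xxxxxx ✓), payload 010100.
Concatenate: 1111010000010100 = 0xF414 (16 bits → U+F414).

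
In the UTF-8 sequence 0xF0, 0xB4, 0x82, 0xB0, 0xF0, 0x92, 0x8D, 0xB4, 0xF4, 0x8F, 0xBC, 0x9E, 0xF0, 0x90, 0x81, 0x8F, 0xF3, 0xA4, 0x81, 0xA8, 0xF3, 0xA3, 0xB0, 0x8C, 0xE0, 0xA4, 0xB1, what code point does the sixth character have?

Offset 0: leading byte 0xF0 = 11110000 → 4-byte char #1 = F0 B4 82 B0.
Offset 4: leading byte 0xF0 = 11110000 → 4-byte char #2 = F0 92 8D B4.
Offset 8: leading byte 0xF4 = 11110100 → 4-byte char #3 = F4 8F BC 9E.
Offset 12: leading byte 0xF0 = 11110000 → 4-byte char #4 = F0 90 81 8F.
Offset 16: leading byte 0xF3 = 11110011 → 4-byte char #5 = F3 A4 81 A8.
Offset 20: leading byte 0xF3 = 11110011 → 4-byte char #6 = F3 A3 B0 8C.
Leading byte 0xF3 = 11110011 matches 11110xxx → 4-byte sequence.
Byte 1: 0xF3 = 11110011, payload 011 (3 bits).
Byte 2: 0xA3 = 10100011 (10xxxxxx ✓), payload 100011.
Byte 3: 0xB0 = 10110000 (10xxxxxx ✓), payload 110000.
Byte 4: 0x8C = 10001100 (10xxxxxx ✓), payload 001100.
Concatenate: 011100011110000001100 = 0xE3C0C (21 bits → U+E3C0C).

U+E3C0C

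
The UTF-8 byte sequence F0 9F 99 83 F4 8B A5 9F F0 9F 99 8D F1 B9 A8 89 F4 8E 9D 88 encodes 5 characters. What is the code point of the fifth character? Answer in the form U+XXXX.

U+10E748

Offset 0: leading byte 0xF0 = 11110000 → 4-byte char #1 = F0 9F 99 83.
Offset 4: leading byte 0xF4 = 11110100 → 4-byte char #2 = F4 8B A5 9F.
Offset 8: leading byte 0xF0 = 11110000 → 4-byte char #3 = F0 9F 99 8D.
Offset 12: leading byte 0xF1 = 11110001 → 4-byte char #4 = F1 B9 A8 89.
Offset 16: leading byte 0xF4 = 11110100 → 4-byte char #5 = F4 8E 9D 88.
Leading byte 0xF4 = 11110100 matches 11110xxx → 4-byte sequence.
Byte 1: 0xF4 = 11110100, payload 100 (3 bits).
Byte 2: 0x8E = 10001110 (10xxxxxx ✓), payload 001110.
Byte 3: 0x9D = 10011101 (10xxxxxx ✓), payload 011101.
Byte 4: 0x88 = 10001000 (10xxxxxx ✓), payload 001000.
Concatenate: 100001110011101001000 = 0x10E748 (21 bits → U+10E748).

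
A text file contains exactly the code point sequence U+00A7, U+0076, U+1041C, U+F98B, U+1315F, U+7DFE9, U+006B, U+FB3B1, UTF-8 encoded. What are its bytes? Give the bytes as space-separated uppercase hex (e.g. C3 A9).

U+00A7: 2-byte form → C2 A7.
U+0076: 1-byte form → 76.
U+1041C: 4-byte form → F0 90 90 9C.
U+F98B: 3-byte form → EF A6 8B.
U+1315F: 4-byte form → F0 93 85 9F.
U+7DFE9: 4-byte form → F1 BD BF A9.
U+006B: 1-byte form → 6B.
U+FB3B1: 4-byte form → F3 BB 8E B1.
Concatenated (23 bytes): C2 A7 76 F0 90 90 9C EF A6 8B F0 93 85 9F F1 BD BF A9 6B F3 BB 8E B1.

C2 A7 76 F0 90 90 9C EF A6 8B F0 93 85 9F F1 BD BF A9 6B F3 BB 8E B1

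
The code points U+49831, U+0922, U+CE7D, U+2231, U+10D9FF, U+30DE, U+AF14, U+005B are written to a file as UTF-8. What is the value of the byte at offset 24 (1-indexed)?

0x5B

1-indexed offset 24 is 0-indexed offset 23.
U+49831 → 4-byte form F1 89 A0 B1 at offsets 0–3.
U+0922 → 3-byte form E0 A4 A2 at offsets 4–6.
U+CE7D → 3-byte form EC B9 BD at offsets 7–9.
U+2231 → 3-byte form E2 88 B1 at offsets 10–12.
U+10D9FF → 4-byte form F4 8D A7 BF at offsets 13–16.
U+30DE → 3-byte form E3 83 9E at offsets 17–19.
U+AF14 → 3-byte form EA BC 94 at offsets 20–22.
U+005B → 1-byte form 5B at offsets 23–23.
Offset 23 falls in char 8's range; it's byte 1 of 5B = 0x5B.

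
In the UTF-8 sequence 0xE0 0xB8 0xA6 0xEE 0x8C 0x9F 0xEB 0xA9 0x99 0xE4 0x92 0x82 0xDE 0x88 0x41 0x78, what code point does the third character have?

U+BA59

Offset 0: leading byte 0xE0 = 11100000 → 3-byte char #1 = E0 B8 A6.
Offset 3: leading byte 0xEE = 11101110 → 3-byte char #2 = EE 8C 9F.
Offset 6: leading byte 0xEB = 11101011 → 3-byte char #3 = EB A9 99.
Leading byte 0xEB = 11101011 matches 1110xxxx → 3-byte sequence.
Byte 1: 0xEB = 11101011, payload 1011 (4 bits).
Byte 2: 0xA9 = 10101001 (10xxxxxx ✓), payload 101001.
Byte 3: 0x99 = 10011001 (10xxxxxx ✓), payload 011001.
Concatenate: 1011101001011001 = 0xBA59 (16 bits → U+BA59).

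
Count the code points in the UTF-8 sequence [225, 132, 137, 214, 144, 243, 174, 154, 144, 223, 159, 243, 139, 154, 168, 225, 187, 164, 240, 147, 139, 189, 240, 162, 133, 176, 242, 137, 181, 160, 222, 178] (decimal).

Byte at offset 0: 0xE1 = 11100001 → 3-byte char (#1). Advance 3.
Byte at offset 3: 0xD6 = 11010110 → 2-byte char (#2). Advance 2.
Byte at offset 5: 0xF3 = 11110011 → 4-byte char (#3). Advance 4.
Byte at offset 9: 0xDF = 11011111 → 2-byte char (#4). Advance 2.
Byte at offset 11: 0xF3 = 11110011 → 4-byte char (#5). Advance 4.
Byte at offset 15: 0xE1 = 11100001 → 3-byte char (#6). Advance 3.
Byte at offset 18: 0xF0 = 11110000 → 4-byte char (#7). Advance 4.
Byte at offset 22: 0xF0 = 11110000 → 4-byte char (#8). Advance 4.
Byte at offset 26: 0xF2 = 11110010 → 4-byte char (#9). Advance 4.
Byte at offset 30: 0xDE = 11011110 → 2-byte char (#10). Advance 2.
Reached end at offset 32 after 10 code points.

10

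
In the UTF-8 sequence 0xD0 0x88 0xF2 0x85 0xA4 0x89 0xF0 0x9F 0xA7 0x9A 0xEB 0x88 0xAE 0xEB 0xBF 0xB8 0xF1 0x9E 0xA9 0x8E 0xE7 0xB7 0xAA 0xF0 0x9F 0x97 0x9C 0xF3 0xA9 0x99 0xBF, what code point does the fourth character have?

U+B22E

Offset 0: leading byte 0xD0 = 11010000 → 2-byte char #1 = D0 88.
Offset 2: leading byte 0xF2 = 11110010 → 4-byte char #2 = F2 85 A4 89.
Offset 6: leading byte 0xF0 = 11110000 → 4-byte char #3 = F0 9F A7 9A.
Offset 10: leading byte 0xEB = 11101011 → 3-byte char #4 = EB 88 AE.
Leading byte 0xEB = 11101011 matches 1110xxxx → 3-byte sequence.
Byte 1: 0xEB = 11101011, payload 1011 (4 bits).
Byte 2: 0x88 = 10001000 (10xxxxxx ✓), payload 001000.
Byte 3: 0xAE = 10101110 (10xxxxxx ✓), payload 101110.
Concatenate: 1011001000101110 = 0xB22E (16 bits → U+B22E).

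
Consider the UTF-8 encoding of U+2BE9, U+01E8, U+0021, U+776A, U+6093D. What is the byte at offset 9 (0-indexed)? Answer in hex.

U+2BE9 → 3-byte form E2 AF A9 at offsets 0–2.
U+01E8 → 2-byte form C7 A8 at offsets 3–4.
U+0021 → 1-byte form 21 at offsets 5–5.
U+776A → 3-byte form E7 9D AA at offsets 6–8.
U+6093D → 4-byte form F1 A0 A4 BD at offsets 9–12.
Offset 9 falls in char 5's range; it's byte 1 of F1 A0 A4 BD = 0xF1.

0xF1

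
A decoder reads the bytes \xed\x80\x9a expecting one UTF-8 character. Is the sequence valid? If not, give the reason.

valid

Leading byte 0xED = 11101101 → 3-byte form.
Continuation bytes 0x80=10000000, 0x9A=10011010 all match 10xxxxxx.
Decoded value 0xD01A is ≥ 0x800 (shortest form) and not a surrogate.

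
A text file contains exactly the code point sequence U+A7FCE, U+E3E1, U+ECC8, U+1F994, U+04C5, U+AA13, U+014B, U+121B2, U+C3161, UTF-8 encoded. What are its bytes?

F2 A7 BF 8E EE 8F A1 EE B3 88 F0 9F A6 94 D3 85 EA A8 93 C5 8B F0 92 86 B2 F3 83 85 A1

U+A7FCE: 4-byte form → F2 A7 BF 8E.
U+E3E1: 3-byte form → EE 8F A1.
U+ECC8: 3-byte form → EE B3 88.
U+1F994: 4-byte form → F0 9F A6 94.
U+04C5: 2-byte form → D3 85.
U+AA13: 3-byte form → EA A8 93.
U+014B: 2-byte form → C5 8B.
U+121B2: 4-byte form → F0 92 86 B2.
U+C3161: 4-byte form → F3 83 85 A1.
Concatenated (29 bytes): F2 A7 BF 8E EE 8F A1 EE B3 88 F0 9F A6 94 D3 85 EA A8 93 C5 8B F0 92 86 B2 F3 83 85 A1.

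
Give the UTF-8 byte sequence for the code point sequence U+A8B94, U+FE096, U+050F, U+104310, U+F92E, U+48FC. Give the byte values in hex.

U+A8B94: 4-byte form → F2 A8 AE 94.
U+FE096: 4-byte form → F3 BE 82 96.
U+050F: 2-byte form → D4 8F.
U+104310: 4-byte form → F4 84 8C 90.
U+F92E: 3-byte form → EF A4 AE.
U+48FC: 3-byte form → E4 A3 BC.
Concatenated (20 bytes): F2 A8 AE 94 F3 BE 82 96 D4 8F F4 84 8C 90 EF A4 AE E4 A3 BC.

F2 A8 AE 94 F3 BE 82 96 D4 8F F4 84 8C 90 EF A4 AE E4 A3 BC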